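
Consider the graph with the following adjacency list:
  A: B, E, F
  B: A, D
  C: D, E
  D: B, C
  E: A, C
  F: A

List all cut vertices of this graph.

A

Removing A increases the component count from 1 to 2, so A is a cut vertex.
By contrast removing E leaves 1 component; it is not a cut vertex. No other vertex is a cut vertex either.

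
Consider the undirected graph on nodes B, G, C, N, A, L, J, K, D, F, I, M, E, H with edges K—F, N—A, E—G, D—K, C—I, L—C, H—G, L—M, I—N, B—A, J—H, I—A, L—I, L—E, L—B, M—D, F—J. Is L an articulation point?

Deleting L raises the number of components from 1 to 2, so L is a cut vertex.

Yes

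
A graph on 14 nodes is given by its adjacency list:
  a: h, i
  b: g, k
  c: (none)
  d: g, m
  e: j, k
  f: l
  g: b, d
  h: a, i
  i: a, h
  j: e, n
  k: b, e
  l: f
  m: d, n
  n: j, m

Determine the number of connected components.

4

c is isolated — a component by itself.
Starting from f we can reach f, l. That is one component of size 2.
Starting from a we can reach a, h, i. That is one component of size 3.
Starting from b we can reach b, d, e, g, j, k, m, n. That is one component of size 8.
Total: 4 components.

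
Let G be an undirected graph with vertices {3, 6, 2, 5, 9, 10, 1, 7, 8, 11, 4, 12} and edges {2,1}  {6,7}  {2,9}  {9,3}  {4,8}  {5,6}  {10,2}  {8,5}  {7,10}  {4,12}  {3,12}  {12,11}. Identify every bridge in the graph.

The edges on the cycle 4-8-5-6-7-10-2-9-3-12-4 are not bridges since each lies on that cycle.
But removing 12 - 11 disconnects 12 from 11; removing 1 - 2 disconnects 1 from 2 — these are bridges.

1-2, 11-12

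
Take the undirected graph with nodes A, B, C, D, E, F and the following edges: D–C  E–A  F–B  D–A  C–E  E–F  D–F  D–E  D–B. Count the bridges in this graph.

0

The edges on the cycle D-C-E-D are not bridges since each lies on that cycle.
Every edge lies on some cycle, so there are no bridges.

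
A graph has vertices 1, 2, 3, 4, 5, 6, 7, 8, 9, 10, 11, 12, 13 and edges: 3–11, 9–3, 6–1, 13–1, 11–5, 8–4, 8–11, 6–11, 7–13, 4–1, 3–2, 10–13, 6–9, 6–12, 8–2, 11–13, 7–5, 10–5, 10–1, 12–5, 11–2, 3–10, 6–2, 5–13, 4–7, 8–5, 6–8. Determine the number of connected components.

1

Starting from 1 we can reach 1, 2, 3, 4, 5, 6, 7, 8, 9, 10, 11, 12, 13. That is one component of size 13.
Total: 1 component.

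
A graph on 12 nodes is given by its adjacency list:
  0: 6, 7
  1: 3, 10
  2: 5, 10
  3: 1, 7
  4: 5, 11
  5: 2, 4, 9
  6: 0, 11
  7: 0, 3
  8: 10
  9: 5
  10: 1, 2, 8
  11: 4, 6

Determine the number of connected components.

Starting from 0 we can reach 0, 1, 2, 3, 4, 5, 6, 7, 8, 9, 10, 11. That is one component of size 12.
Total: 1 component.

1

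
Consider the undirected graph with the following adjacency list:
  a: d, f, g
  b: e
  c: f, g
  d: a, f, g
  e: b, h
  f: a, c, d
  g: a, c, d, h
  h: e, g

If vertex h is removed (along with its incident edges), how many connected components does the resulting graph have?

2

With h gone, the remaining components are: {b, e}; {a, c, d, f, g}.
That is 2 components.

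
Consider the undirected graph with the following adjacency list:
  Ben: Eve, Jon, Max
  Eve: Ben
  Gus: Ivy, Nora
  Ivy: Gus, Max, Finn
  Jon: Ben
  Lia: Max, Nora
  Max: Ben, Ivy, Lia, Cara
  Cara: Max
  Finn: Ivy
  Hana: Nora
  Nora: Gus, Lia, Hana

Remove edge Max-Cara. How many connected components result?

Before removal there is 1 component.
Max-Cara is a bridge — removing it separates Max's side from Cara's side.
After removal: 2 components.

2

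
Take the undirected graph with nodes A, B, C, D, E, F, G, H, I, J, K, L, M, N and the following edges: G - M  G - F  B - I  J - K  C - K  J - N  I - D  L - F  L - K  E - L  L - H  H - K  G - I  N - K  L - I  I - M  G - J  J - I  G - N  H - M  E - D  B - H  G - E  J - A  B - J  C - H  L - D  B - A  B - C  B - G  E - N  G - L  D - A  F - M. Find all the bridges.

none

The edges on the cycle G-E-D-L-G are not bridges since each lies on that cycle.
Every edge lies on some cycle, so there are no bridges.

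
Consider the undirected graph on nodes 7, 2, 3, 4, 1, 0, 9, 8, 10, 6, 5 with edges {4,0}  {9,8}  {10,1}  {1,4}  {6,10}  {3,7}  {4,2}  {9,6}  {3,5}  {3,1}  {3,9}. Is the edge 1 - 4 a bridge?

Yes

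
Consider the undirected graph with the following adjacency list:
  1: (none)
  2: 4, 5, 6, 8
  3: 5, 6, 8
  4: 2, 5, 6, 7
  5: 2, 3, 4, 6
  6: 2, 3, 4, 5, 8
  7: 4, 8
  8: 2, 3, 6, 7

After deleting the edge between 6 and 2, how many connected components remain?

6 and 2 are still connected via 6-4-2, so the component count stays at 2.

2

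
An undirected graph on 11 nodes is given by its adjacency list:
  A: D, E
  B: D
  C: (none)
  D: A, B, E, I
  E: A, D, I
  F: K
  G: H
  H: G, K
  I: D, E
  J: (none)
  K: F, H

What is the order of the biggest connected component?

5

C is isolated — a component by itself.
J is isolated — a component by itself.
Starting from F we can reach F, G, H, K. That is one component of size 4.
Starting from A we can reach A, B, D, E, I. That is one component of size 5.
The largest has 5 vertices.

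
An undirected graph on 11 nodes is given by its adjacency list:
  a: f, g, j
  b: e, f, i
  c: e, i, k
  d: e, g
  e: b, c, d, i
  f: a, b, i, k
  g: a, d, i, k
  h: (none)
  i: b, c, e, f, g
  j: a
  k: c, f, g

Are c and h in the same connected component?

No

The component containing c is {a, b, c, d, e, f, g, i, j, k}, and h is not in it.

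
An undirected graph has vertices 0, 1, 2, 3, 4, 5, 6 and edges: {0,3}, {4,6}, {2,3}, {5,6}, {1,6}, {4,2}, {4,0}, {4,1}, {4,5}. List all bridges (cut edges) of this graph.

The edges on the cycle 4-0-3-2-4 are not bridges since each lies on that cycle.
Every edge lies on some cycle, so there are no bridges.

none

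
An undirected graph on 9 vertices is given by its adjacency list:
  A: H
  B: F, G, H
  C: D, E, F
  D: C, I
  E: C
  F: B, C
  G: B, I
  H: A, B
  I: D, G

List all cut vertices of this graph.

Removing B increases the component count from 1 to 2, so B is a cut vertex.
Removing C increases the component count from 1 to 2, so C is a cut vertex.
Removing H increases the component count from 1 to 2, so H is a cut vertex.
By contrast removing A leaves 1 component; it is not a cut vertex. No other vertex is a cut vertex either.

B, C, H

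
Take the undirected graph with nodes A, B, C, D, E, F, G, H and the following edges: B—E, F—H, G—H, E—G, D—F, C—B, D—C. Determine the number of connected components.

A is isolated — a component by itself.
Starting from B we can reach B, C, D, E, F, G, H. That is one component of size 7.
Total: 2 components.

2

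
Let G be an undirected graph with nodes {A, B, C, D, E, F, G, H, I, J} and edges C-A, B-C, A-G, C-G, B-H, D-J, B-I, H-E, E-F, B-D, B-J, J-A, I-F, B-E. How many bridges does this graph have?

0

The edges on the cycle B-I-F-E-B are not bridges since each lies on that cycle.
Every edge lies on some cycle, so there are no bridges.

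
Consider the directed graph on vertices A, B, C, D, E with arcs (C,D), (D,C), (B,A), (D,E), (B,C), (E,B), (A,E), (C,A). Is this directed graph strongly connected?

Yes

From D we can reach every vertex (A, B, C, D, E), and every vertex can reach D (A, B, C, D, E). So the whole graph is one strongly connected component.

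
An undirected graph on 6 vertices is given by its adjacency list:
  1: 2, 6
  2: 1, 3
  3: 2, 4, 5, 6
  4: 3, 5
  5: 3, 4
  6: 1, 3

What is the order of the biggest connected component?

Starting from 1 we can reach 1, 2, 3, 4, 5, 6. That is one component of size 6.
The largest has 6 vertices.

6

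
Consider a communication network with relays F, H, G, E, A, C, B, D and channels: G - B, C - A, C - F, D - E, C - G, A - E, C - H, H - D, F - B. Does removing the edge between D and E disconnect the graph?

After removing D - E, the path D-H-C-A-E still connects them, so the edge is not a bridge.

No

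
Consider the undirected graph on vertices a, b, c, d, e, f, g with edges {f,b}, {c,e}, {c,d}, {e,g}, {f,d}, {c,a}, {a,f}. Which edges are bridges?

b-f, c-e, e-g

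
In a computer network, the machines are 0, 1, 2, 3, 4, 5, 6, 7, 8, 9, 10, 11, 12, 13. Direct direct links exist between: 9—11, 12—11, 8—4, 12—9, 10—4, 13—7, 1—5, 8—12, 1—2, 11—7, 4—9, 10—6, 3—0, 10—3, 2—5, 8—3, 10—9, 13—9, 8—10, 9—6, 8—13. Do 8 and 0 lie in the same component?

Yes

From 8 we can reach 0, 3, 4, 6, 7, 8, 9, 10, 11, 12, 13, which includes 0.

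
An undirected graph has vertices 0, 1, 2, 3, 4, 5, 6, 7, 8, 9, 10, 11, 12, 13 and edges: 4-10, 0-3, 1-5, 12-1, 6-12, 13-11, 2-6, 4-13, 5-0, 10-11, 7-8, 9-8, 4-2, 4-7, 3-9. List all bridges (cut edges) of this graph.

The edges on the cycle 4-2-6-12-1-5-0-3-9-8-7-4 are not bridges since each lies on that cycle.
Every edge lies on some cycle, so there are no bridges.

none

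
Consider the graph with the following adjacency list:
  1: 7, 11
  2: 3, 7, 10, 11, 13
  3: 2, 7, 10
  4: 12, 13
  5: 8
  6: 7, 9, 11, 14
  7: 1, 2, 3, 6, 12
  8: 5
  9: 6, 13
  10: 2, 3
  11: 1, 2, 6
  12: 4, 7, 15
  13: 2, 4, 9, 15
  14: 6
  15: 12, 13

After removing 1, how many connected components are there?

2

With 1 gone, the remaining components are: {5, 8}; {2, 3, 4, 6, 7, 9, 10, 11, 12, 13, 14, 15}.
That is 2 components.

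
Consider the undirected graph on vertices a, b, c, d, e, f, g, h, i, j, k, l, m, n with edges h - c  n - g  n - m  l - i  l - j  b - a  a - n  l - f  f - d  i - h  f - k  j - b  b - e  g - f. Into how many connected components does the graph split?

Starting from a we can reach a, b, c, d, e, f, g, h, i, j, k, l, m, n. That is one component of size 14.
Total: 1 component.

1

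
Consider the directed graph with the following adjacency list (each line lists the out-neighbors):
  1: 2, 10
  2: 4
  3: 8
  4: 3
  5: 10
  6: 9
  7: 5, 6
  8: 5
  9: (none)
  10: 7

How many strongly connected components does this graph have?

8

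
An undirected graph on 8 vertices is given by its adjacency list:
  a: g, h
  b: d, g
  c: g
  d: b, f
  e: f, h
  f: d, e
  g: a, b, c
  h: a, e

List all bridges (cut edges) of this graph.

c-g

The edges on the cycle h-a-g-b-d-f-e-h are not bridges since each lies on that cycle.
But removing g-c disconnects g from c — this is a bridge.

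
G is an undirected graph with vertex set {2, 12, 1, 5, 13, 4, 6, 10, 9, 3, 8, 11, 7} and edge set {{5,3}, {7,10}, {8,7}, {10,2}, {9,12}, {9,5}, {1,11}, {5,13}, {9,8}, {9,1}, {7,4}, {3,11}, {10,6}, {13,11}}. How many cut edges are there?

The edges on the cycle 9-1-11-13-5-9 are not bridges since each lies on that cycle.
But removing 10-7 disconnects 10 from 7; removing 10-6 disconnects 10 from 6; removing 8-7 disconnects 8 from 7; removing 10-2 disconnects 10 from 2 — these are bridges.
In total 7 edges are bridges.

7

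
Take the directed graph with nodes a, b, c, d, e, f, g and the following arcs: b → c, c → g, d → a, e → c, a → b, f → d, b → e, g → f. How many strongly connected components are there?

1

{a, b, c, d, e, f, g} are all mutually reachable — one SCC of size 7.
That gives 1 strongly connected component.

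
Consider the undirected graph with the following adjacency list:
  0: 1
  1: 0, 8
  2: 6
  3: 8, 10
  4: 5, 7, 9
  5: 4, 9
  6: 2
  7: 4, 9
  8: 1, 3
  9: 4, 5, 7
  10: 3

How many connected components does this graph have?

3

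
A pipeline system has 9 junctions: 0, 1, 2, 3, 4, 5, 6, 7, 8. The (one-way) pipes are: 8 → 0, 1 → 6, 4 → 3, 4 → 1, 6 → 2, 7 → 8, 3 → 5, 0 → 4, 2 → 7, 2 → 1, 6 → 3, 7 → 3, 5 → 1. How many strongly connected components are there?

{0, 1, 2, 3, 4, 5, 6, 7, 8} are all mutually reachable — one SCC of size 9.
That gives 1 strongly connected component.

1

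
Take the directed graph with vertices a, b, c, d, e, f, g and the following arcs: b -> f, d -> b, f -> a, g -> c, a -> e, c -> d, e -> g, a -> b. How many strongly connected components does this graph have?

1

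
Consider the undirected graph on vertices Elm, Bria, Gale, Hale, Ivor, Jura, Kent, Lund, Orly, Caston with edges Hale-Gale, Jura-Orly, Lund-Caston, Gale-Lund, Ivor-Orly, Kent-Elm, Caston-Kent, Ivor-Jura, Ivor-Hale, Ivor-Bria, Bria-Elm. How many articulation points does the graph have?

1

Removing Ivor increases the component count from 1 to 2, so Ivor is a cut vertex.
By contrast removing Orly leaves 1 component; it is not a cut vertex. No other vertex is a cut vertex either.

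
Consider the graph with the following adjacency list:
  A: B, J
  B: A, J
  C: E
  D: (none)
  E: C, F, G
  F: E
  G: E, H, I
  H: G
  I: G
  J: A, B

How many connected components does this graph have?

3

D is isolated — a component by itself.
Starting from A we can reach A, B, J. That is one component of size 3.
Starting from C we can reach C, E, F, G, H, I. That is one component of size 6.
Total: 3 components.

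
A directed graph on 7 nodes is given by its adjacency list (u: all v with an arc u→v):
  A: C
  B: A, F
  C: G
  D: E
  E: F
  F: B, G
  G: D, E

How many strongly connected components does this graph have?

1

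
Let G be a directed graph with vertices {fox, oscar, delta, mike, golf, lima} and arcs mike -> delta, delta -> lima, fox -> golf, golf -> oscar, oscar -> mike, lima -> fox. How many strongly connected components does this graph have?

1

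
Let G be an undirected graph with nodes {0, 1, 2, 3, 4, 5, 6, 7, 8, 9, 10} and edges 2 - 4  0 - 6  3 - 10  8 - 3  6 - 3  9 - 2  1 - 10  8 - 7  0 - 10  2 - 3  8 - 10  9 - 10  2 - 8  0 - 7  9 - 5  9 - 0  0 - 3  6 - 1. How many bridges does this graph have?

The edges on the cycle 9-0-6-1-10-8-2-9 are not bridges since each lies on that cycle.
But removing 4 - 2 disconnects 4 from 2; removing 9 - 5 disconnects 9 from 5 — these are bridges.
That makes 2 bridges.

2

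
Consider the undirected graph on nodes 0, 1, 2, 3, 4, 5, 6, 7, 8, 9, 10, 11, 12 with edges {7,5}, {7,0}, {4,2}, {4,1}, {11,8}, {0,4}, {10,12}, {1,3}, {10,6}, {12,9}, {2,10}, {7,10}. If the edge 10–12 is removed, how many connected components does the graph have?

3

Before removal there are 2 components.
10–12 is a bridge — removing it separates 10's side from 12's side.
After removal: 3 components.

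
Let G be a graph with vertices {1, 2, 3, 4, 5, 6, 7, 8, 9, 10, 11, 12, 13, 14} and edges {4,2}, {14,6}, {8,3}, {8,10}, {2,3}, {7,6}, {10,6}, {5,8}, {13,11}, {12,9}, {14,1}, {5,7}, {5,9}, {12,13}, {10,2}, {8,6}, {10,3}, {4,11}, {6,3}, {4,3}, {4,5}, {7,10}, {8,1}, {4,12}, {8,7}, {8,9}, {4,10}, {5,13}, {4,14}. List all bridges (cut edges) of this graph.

none

The edges on the cycle 5-8-7-5 are not bridges since each lies on that cycle.
Every edge lies on some cycle, so there are no bridges.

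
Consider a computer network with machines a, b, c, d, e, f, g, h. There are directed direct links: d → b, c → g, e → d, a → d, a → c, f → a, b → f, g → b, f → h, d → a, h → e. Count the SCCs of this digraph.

{a, b, c, d, e, f, g, h} are all mutually reachable — one SCC of size 8.
That gives 1 strongly connected component.

1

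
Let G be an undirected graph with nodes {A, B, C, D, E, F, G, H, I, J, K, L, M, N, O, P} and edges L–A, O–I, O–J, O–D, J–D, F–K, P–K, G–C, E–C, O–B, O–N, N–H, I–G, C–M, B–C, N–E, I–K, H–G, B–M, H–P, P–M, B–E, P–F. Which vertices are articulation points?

O

Removing O increases the component count from 2 to 3, so O is a cut vertex.
By contrast removing N leaves 2 components; it is not a cut vertex. No other vertex is a cut vertex either.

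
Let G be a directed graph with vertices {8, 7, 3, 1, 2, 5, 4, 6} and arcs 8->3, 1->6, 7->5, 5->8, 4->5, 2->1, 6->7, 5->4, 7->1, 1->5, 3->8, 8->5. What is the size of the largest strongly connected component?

4

{3, 4, 5, 8} are all mutually reachable — one SCC of size 4.
{1, 6, 7} are all mutually reachable — one SCC of size 3.
{2} is an SCC by itself.
The largest has 4 vertices.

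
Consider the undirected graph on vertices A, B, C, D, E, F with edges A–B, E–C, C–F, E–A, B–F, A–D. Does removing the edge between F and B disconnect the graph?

After removing F–B, the path F-C-E-A-B still connects them, so the edge is not a bridge.

No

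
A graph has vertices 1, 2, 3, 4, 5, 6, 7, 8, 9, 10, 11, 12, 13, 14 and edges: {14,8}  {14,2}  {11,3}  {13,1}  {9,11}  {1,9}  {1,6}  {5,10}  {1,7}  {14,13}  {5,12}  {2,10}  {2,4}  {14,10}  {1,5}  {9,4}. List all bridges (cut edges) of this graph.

The edges on the cycle 14-13-1-9-4-2-14 are not bridges since each lies on that cycle.
But removing 14–8 disconnects 14 from 8; removing 11–9 disconnects 11 from 9; removing 3–11 disconnects 3 from 11; removing 12–5 disconnects 12 from 5 — these are bridges.
In total 6 edges are bridges.

1-6, 1-7, 11-3, 11-9, 12-5, 14-8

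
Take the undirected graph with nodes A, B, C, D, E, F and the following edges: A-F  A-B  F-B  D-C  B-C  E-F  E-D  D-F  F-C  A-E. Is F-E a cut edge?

No

After removing F-E, the path F-A-E still connects them, so the edge is not a bridge.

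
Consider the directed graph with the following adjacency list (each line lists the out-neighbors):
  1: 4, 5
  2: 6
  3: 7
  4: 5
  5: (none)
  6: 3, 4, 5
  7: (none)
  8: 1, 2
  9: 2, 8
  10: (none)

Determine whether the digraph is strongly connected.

There is no directed path from 5 to 7, so the graph is not strongly connected.

No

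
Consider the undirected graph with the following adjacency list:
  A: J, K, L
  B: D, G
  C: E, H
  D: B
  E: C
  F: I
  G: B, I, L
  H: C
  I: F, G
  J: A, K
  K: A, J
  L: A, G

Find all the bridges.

The edges on the cycle A-K-J-A are not bridges since each lies on that cycle.
But removing B-D disconnects B from D; removing E-C disconnects E from C; removing G-I disconnects G from I; removing I-F disconnects I from F — these are bridges.
In total 8 edges are bridges.

A-L, B-D, B-G, C-E, C-H, F-I, G-I, G-L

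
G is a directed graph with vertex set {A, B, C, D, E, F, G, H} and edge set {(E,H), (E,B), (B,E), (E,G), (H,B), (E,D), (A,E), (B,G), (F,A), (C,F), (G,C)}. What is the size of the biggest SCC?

{A, B, C, E, F, G, H} are all mutually reachable — one SCC of size 7.
{D} is an SCC by itself.
The largest has 7 vertices.

7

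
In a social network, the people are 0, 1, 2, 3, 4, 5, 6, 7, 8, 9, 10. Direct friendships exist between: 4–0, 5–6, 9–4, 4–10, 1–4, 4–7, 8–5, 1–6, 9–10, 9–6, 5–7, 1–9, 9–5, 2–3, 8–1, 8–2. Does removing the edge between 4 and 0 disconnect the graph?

Removing 4–0 leaves no path between 4 and 0: the component count goes from 1 to 2. So it is a bridge.

Yes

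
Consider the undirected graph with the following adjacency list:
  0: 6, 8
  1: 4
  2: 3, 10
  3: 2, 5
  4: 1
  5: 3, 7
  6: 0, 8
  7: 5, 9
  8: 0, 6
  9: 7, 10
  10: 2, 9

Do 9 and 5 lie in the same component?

Yes

From 9 we can reach 2, 3, 5, 7, 9, 10, which includes 5.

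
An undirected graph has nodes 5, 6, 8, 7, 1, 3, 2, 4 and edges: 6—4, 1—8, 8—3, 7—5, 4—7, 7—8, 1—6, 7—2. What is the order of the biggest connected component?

8

Starting from 1 we can reach 1, 2, 3, 4, 5, 6, 7, 8. That is one component of size 8.
The largest has 8 vertices.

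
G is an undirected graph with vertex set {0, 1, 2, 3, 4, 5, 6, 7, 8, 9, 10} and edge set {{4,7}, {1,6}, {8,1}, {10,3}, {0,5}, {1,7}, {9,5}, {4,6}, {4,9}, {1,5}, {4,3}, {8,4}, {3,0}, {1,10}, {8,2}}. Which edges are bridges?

2-8

The edges on the cycle 8-1-6-4-8 are not bridges since each lies on that cycle.
But removing 8-2 disconnects 8 from 2 — this is a bridge.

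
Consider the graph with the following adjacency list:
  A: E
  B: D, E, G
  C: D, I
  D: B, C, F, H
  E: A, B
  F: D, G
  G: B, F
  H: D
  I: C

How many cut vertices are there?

Removing B increases the component count from 1 to 2, so B is a cut vertex.
Removing C increases the component count from 1 to 2, so C is a cut vertex.
Removing D increases the component count from 1 to 3, so D is a cut vertex.
Likewise E is a cut vertex.
By contrast removing F leaves 1 component; it is not a cut vertex. No other vertex is a cut vertex either.

4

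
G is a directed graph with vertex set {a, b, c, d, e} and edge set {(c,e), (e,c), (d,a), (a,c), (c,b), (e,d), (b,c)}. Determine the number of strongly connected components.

1

{a, b, c, d, e} are all mutually reachable — one SCC of size 5.
That gives 1 strongly connected component.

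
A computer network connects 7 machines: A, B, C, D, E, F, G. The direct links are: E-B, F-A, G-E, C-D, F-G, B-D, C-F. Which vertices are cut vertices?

Removing F increases the component count from 1 to 2, so F is a cut vertex.
By contrast removing B leaves 1 component; it is not a cut vertex. No other vertex is a cut vertex either.

F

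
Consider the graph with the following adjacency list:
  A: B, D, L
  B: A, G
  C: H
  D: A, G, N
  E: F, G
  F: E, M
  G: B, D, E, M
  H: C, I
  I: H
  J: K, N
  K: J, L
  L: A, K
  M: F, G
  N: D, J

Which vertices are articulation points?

G, H

Removing G increases the component count from 2 to 3, so G is a cut vertex.
Removing H increases the component count from 2 to 3, so H is a cut vertex.
By contrast removing B leaves 2 components; it is not a cut vertex. No other vertex is a cut vertex either.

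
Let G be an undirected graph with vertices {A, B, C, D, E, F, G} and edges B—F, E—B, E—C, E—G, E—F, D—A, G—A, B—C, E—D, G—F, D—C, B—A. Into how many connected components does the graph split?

Starting from A we can reach A, B, C, D, E, F, G. That is one component of size 7.
Total: 1 component.

1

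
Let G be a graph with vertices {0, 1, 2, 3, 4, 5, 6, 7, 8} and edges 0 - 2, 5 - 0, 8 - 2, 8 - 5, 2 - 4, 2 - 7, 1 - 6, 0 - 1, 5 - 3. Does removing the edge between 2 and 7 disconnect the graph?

Yes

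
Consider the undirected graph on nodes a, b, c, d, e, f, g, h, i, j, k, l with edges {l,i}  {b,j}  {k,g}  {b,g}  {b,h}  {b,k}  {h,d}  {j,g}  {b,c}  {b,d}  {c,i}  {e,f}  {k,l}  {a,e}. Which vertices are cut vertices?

b, e

Removing b increases the component count from 2 to 3, so b is a cut vertex.
Removing e increases the component count from 2 to 3, so e is a cut vertex.
By contrast removing f leaves 2 components; it is not a cut vertex. No other vertex is a cut vertex either.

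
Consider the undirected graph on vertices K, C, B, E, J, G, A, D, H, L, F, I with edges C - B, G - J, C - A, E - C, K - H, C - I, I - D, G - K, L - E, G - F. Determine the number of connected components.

2

Starting from F we can reach F, G, H, J, K. That is one component of size 5.
Starting from A we can reach A, B, C, D, E, I, L. That is one component of size 7.
Total: 2 components.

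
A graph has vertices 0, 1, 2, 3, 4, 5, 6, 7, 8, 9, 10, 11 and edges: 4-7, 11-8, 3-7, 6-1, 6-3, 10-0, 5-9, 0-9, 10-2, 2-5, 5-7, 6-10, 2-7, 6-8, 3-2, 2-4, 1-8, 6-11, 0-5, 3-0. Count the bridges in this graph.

The edges on the cycle 2-4-7-2 are not bridges since each lies on that cycle.
Every edge lies on some cycle, so there are no bridges.

0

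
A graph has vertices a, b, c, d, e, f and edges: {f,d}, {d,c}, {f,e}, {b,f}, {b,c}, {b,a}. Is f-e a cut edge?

Yes

Removing f-e leaves no path between f and e: the component count goes from 1 to 2. So it is a bridge.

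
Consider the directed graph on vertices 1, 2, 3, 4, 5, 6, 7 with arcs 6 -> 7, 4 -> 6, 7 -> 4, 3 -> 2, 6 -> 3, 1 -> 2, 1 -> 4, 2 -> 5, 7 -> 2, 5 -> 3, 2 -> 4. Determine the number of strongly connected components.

2

{2, 3, 4, 5, 6, 7} are all mutually reachable — one SCC of size 6.
{1} is an SCC by itself.
That gives 2 strongly connected components.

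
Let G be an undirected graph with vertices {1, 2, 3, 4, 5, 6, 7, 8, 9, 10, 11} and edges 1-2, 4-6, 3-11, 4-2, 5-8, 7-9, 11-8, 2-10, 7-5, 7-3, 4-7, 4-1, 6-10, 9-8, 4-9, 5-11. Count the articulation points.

1

Removing 4 increases the component count from 1 to 2, so 4 is a cut vertex.
By contrast removing 10 leaves 1 component; it is not a cut vertex. No other vertex is a cut vertex either.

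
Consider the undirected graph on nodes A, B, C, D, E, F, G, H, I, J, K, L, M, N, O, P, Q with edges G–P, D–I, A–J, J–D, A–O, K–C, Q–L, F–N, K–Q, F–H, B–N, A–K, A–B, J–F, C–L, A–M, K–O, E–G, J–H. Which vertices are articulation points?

Removing A increases the component count from 2 to 4, so A is a cut vertex.
Removing D increases the component count from 2 to 3, so D is a cut vertex.
Removing G increases the component count from 2 to 3, so G is a cut vertex.
Likewise J, K are cut vertices.
By contrast removing O leaves 2 components; it is not a cut vertex. No other vertex is a cut vertex either.

A, D, G, J, K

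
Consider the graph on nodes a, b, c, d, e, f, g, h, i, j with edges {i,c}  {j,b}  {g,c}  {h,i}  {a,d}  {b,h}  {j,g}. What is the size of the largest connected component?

6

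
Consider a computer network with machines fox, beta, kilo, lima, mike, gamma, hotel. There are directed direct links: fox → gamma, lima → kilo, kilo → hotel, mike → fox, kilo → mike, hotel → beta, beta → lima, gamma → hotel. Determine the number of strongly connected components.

1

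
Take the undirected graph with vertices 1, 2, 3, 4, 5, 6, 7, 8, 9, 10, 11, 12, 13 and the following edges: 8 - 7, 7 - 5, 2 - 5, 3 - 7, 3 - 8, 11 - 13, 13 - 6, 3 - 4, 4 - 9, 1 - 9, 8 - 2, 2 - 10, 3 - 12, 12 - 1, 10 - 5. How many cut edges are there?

The edges on the cycle 3-12-1-9-4-3 are not bridges since each lies on that cycle.
But removing 11 - 13 disconnects 11 from 13; removing 13 - 6 disconnects 13 from 6 — these are bridges.
That makes 2 bridges.

2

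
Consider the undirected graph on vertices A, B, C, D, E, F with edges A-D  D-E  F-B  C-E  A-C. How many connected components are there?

2

Starting from B we can reach B, F. That is one component of size 2.
Starting from A we can reach A, C, D, E. That is one component of size 4.
Total: 2 components.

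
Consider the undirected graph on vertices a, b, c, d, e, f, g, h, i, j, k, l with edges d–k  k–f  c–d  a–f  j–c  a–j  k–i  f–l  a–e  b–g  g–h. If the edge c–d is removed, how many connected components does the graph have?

c and d are still connected via c-j-a-f-k-d, so the component count stays at 2.

2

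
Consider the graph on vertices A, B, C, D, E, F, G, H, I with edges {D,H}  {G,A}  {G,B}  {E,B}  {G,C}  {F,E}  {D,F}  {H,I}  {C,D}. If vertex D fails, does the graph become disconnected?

Deleting D raises the number of components from 1 to 2, so D is a cut vertex.

Yes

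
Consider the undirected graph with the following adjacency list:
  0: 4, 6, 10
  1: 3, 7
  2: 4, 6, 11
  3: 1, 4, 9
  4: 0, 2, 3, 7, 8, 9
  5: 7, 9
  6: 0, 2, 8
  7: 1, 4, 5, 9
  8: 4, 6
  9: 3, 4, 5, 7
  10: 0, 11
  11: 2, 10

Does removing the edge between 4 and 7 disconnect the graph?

No

After removing 4-7, the path 4-9-7 still connects them, so the edge is not a bridge.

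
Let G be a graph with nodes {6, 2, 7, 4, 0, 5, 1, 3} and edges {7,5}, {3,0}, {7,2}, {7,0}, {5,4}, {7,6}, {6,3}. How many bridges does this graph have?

The edges on the cycle 7-6-3-0-7 are not bridges since each lies on that cycle.
But removing 5—4 disconnects 5 from 4; removing 7—2 disconnects 7 from 2; removing 7—5 disconnects 7 from 5 — these are bridges.
That makes 3 bridges.

3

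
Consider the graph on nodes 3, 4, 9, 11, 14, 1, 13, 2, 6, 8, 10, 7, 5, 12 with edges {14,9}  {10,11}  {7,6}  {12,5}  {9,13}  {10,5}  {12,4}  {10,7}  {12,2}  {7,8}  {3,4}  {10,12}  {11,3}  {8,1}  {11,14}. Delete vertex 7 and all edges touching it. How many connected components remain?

3

With 7 gone, the remaining components are: {6}; {1, 8}; {2, 3, 4, 5, 9, 10, 11, 12, 13, 14}.
That is 3 components.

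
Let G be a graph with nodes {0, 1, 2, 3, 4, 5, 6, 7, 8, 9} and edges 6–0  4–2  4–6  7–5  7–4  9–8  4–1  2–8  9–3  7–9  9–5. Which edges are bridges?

The edges on the cycle 7-4-2-8-9-7 are not bridges since each lies on that cycle.
But removing 4–1 disconnects 4 from 1; removing 0–6 disconnects 0 from 6; removing 3–9 disconnects 3 from 9; removing 4–6 disconnects 4 from 6 — these are bridges.

0-6, 1-4, 3-9, 4-6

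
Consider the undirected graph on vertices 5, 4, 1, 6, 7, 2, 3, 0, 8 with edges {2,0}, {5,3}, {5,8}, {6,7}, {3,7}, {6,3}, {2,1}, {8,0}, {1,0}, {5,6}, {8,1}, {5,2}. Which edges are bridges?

none

The edges on the cycle 5-6-7-3-5 are not bridges since each lies on that cycle.
Every edge lies on some cycle, so there are no bridges.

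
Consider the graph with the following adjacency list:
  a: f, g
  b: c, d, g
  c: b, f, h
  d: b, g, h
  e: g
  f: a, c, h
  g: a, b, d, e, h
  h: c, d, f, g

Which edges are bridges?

The edges on the cycle d-h-f-c-b-d are not bridges since each lies on that cycle.
But removing e-g disconnects e from g — this is a bridge.

e-g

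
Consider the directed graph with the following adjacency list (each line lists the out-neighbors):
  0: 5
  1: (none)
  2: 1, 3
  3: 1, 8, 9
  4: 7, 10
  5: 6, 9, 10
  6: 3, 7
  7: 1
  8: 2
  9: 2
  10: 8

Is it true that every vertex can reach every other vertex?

No

There is no directed path from 10 to 0, so the graph is not strongly connected.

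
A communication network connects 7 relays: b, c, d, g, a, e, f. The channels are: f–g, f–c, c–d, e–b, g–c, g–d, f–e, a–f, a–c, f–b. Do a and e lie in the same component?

Yes

From a we can reach a, b, c, d, e, f, g, which includes e.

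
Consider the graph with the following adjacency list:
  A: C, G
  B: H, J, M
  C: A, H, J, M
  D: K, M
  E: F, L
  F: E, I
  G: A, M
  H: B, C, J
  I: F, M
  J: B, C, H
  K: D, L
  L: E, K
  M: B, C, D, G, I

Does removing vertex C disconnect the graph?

No

Deleting C leaves 1 component (was 1) (its neighbors A, H, J, M remain connected to each other), so C is not a cut vertex.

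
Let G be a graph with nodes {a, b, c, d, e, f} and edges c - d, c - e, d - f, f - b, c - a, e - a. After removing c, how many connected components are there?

2

With c gone, the remaining components are: {a, e}; {b, d, f}.
That is 2 components.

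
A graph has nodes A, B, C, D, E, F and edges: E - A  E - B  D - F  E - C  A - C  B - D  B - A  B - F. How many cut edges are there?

0

The edges on the cycle B-D-F-B are not bridges since each lies on that cycle.
Every edge lies on some cycle, so there are no bridges.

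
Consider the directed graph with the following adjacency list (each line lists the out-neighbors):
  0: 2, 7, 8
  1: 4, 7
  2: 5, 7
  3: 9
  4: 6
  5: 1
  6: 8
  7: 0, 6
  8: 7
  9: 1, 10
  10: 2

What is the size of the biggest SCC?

{0, 1, 2, 4, 5, 6, 7, 8} are all mutually reachable — one SCC of size 8.
{10} is an SCC by itself.
{9} is an SCC by itself.
{3} is an SCC by itself.
The largest has 8 vertices.

8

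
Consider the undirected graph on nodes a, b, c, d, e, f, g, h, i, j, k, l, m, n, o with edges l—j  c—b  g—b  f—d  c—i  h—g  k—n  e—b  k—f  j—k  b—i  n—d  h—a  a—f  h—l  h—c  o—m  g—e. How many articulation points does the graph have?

1

Removing h increases the component count from 2 to 3, so h is a cut vertex.
By contrast removing c leaves 2 components; it is not a cut vertex. No other vertex is a cut vertex either.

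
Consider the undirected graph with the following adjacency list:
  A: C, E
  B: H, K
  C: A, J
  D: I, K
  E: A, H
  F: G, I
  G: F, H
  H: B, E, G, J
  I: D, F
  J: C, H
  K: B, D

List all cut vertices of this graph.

H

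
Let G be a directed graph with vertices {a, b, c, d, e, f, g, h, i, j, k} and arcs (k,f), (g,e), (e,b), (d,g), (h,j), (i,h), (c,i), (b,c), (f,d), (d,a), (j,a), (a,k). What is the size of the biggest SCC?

{a, b, c, d, e, f, g, h, i, j, k} are all mutually reachable — one SCC of size 11.
The largest has 11 vertices.

11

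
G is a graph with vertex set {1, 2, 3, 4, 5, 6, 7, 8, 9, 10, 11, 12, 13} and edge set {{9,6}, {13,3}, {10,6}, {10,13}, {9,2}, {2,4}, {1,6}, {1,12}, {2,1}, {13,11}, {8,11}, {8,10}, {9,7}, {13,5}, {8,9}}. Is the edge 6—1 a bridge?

No

After removing 6—1, the path 6-9-2-1 still connects them, so the edge is not a bridge.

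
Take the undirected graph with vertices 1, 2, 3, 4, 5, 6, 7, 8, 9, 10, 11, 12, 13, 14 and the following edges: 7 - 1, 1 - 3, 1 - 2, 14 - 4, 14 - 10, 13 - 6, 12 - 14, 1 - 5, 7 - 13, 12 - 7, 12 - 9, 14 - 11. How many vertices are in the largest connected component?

8 is isolated — a component by itself.
Starting from 1 we can reach 1, 2, 3, 4, 5, 6, 7, 9, 10, 11, 12, 13, 14. That is one component of size 13.
The largest has 13 vertices.

13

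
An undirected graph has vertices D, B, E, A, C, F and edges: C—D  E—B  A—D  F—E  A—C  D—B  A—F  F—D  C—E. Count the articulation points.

0

Removing C, for instance, still leaves 1 component. No single vertex removal increases the component count — the graph has no articulation points.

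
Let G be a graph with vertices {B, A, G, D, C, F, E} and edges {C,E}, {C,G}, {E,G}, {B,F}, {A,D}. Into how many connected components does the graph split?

3

Starting from A we can reach A, D. That is one component of size 2.
Starting from B we can reach B, F. That is one component of size 2.
Starting from C we can reach C, E, G. That is one component of size 3.
Total: 3 components.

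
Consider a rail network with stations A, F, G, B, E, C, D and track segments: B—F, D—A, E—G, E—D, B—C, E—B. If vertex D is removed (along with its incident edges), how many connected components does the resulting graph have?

2

With D gone, the remaining components are: {A}; {B, C, E, F, G}.
That is 2 components.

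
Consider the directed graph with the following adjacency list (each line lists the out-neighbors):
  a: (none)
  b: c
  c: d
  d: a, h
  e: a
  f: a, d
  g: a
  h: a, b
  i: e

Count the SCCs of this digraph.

{b, c, d, h} are all mutually reachable — one SCC of size 4.
{a} is an SCC by itself.
{g} is an SCC by itself.
{f} is an SCC by itself.
{i} is an SCC by itself.
(and 1 more singleton SCC)
That gives 6 strongly connected components.

6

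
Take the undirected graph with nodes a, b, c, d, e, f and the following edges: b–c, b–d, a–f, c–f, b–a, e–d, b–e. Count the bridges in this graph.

The edges on the cycle b-e-d-b are not bridges since each lies on that cycle.
Every edge lies on some cycle, so there are no bridges.

0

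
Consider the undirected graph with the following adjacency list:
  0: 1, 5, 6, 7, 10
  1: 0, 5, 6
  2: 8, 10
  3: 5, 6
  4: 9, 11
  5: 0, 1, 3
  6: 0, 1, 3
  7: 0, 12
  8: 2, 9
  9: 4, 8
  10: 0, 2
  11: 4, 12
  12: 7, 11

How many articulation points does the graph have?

1

Removing 0 increases the component count from 1 to 2, so 0 is a cut vertex.
By contrast removing 1 leaves 1 component; it is not a cut vertex. No other vertex is a cut vertex either.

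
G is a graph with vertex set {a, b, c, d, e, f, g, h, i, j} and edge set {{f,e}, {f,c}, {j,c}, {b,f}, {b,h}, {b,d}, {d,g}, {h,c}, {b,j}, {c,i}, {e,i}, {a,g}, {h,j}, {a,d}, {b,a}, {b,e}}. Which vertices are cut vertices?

Removing b increases the component count from 1 to 2, so b is a cut vertex.
By contrast removing c leaves 1 component; it is not a cut vertex. No other vertex is a cut vertex either.

b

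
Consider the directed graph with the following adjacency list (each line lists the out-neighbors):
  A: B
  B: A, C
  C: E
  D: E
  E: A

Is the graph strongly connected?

There is no directed path from C to D, so the graph is not strongly connected.

No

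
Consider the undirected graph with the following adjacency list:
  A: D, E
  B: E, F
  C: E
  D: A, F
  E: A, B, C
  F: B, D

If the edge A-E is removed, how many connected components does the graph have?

1

A and E are still connected via A-D-F-B-E, so the component count stays at 1.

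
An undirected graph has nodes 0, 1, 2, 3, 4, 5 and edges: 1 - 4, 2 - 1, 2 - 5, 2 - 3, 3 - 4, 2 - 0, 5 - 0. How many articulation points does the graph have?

1

Removing 2 increases the component count from 1 to 2, so 2 is a cut vertex.
By contrast removing 0 leaves 1 component; it is not a cut vertex. No other vertex is a cut vertex either.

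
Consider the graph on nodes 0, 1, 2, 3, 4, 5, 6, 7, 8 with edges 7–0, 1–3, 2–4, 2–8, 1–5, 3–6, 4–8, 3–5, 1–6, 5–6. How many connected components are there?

3

Starting from 0 we can reach 0, 7. That is one component of size 2.
Starting from 2 we can reach 2, 4, 8. That is one component of size 3.
Starting from 1 we can reach 1, 3, 5, 6. That is one component of size 4.
Total: 3 components.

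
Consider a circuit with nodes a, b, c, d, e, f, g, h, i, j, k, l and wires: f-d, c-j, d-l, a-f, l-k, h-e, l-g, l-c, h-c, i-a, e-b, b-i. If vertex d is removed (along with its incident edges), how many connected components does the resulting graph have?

1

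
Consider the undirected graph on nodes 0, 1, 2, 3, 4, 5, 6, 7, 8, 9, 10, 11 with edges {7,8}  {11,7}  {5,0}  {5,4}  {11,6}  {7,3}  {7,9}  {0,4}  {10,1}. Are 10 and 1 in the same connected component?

Yes

From 10 we can reach 1, 10, which includes 1.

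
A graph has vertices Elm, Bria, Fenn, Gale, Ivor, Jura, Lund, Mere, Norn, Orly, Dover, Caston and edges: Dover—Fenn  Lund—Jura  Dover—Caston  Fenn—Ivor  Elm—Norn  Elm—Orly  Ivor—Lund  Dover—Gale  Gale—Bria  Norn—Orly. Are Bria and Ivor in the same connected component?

From Bria we can reach Bria, Fenn, Gale, Ivor, Jura, Lund, Dover, Caston, which includes Ivor.

Yes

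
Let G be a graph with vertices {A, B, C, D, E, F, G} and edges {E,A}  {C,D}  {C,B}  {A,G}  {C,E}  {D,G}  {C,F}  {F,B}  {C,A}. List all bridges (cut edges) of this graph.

none

The edges on the cycle C-F-B-C are not bridges since each lies on that cycle.
Every edge lies on some cycle, so there are no bridges.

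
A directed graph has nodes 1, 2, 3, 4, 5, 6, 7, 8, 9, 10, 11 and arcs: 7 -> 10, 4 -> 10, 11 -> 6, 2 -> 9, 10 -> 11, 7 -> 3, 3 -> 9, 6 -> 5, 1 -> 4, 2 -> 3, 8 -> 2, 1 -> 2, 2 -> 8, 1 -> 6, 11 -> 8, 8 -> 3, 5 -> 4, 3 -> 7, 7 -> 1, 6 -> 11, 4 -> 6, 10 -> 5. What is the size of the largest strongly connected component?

{1, 2, 3, 4, 5, 6, 7, 8, 10, 11} are all mutually reachable — one SCC of size 10.
{9} is an SCC by itself.
The largest has 10 vertices.

10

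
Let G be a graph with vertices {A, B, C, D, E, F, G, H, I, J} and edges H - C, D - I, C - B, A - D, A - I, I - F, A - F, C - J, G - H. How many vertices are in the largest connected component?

5

E is isolated — a component by itself.
Starting from A we can reach A, D, F, I. That is one component of size 4.
Starting from B we can reach B, C, G, H, J. That is one component of size 5.
The largest has 5 vertices.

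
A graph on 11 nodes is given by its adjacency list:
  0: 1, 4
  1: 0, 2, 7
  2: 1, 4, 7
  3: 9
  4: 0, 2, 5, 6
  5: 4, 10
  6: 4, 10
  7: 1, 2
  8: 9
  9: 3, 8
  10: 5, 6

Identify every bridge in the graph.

The edges on the cycle 4-6-10-5-4 are not bridges since each lies on that cycle.
But removing 8-9 disconnects 8 from 9; removing 9-3 disconnects 9 from 3 — these are bridges.

3-9, 8-9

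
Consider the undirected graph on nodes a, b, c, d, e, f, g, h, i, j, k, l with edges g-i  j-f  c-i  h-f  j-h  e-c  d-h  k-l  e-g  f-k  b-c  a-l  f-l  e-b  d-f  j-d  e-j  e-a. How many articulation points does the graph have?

1

Removing e increases the component count from 1 to 2, so e is a cut vertex.
By contrast removing i leaves 1 component; it is not a cut vertex. No other vertex is a cut vertex either.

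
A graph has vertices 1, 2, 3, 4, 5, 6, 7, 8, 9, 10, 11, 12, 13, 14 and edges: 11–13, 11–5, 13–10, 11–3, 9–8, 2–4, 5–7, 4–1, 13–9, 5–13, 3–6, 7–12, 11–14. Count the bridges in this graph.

10

The edges on the cycle 11-5-13-11 are not bridges since each lies on that cycle.
But removing 8–9 disconnects 8 from 9; removing 5–7 disconnects 5 from 7; removing 13–9 disconnects 13 from 9; removing 11–14 disconnects 11 from 14 — these are bridges.
In total 10 edges are bridges.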